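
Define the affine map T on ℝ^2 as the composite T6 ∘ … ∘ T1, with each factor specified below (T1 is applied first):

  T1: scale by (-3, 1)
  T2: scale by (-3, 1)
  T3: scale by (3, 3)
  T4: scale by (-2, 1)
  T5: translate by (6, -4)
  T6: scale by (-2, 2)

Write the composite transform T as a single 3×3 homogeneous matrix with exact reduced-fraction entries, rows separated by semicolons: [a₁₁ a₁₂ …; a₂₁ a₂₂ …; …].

T1 = [-3 0 0; 0 1 0; 0 0 1]
T2·T1 = [9 0 0; 0 1 0; 0 0 1]
T3·…·T1 = [27 0 0; 0 3 0; 0 0 1]
T4·…·T1 = [-54 0 0; 0 3 0; 0 0 1]
T5·…·T1 = [-54 0 6; 0 3 -4; 0 0 1]
T6·…·T1 = [108 0 -12; 0 6 -8; 0 0 1]

T = [108 0 -12; 0 6 -8; 0 0 1]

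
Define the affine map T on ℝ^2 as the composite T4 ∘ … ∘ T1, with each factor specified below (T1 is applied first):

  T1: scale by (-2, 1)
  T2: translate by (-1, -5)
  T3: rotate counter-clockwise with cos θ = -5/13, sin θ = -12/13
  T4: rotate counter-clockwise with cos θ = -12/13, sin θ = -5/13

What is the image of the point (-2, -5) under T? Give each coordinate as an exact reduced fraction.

T(p) = (10, 3)

T1 scale by (-2, 1): (-2, -5) → (4, -5)
T2 translate by (-1, -5): (4, -5) → (3, -10)
T3 rotate counter-clockwise with cos θ = -5/13, sin θ = -12/13: (3, -10) → (-135/13, 14/13)
T4 rotate counter-clockwise with cos θ = -12/13, sin θ = -5/13: (-135/13, 14/13) → (10, 3)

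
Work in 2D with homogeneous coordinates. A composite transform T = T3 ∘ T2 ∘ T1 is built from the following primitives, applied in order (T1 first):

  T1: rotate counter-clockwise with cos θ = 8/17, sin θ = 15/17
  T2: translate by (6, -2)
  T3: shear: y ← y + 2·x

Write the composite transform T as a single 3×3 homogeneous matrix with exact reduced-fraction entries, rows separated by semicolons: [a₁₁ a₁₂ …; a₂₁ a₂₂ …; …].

T = [8/17 -15/17 6; 31/17 -22/17 10; 0 0 1]

T1 = [8/17 -15/17 0; 15/17 8/17 0; 0 0 1]
T2·T1 = [8/17 -15/17 6; 15/17 8/17 -2; 0 0 1]
T3·…·T1 = [8/17 -15/17 6; 31/17 -22/17 10; 0 0 1]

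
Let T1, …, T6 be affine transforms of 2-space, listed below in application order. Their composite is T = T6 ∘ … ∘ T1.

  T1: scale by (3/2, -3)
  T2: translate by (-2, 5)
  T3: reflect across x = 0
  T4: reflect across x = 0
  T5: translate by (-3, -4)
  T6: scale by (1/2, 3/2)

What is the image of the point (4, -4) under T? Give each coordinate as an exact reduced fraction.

T1 scale by (3/2, -3): (4, -4) → (6, 12)
T2 translate by (-2, 5): (6, 12) → (4, 17)
T3 reflect across x = 0: (4, 17) → (-4, 17)
T4 reflect across x = 0: (-4, 17) → (4, 17)
T5 translate by (-3, -4): (4, 17) → (1, 13)
T6 scale by (1/2, 3/2): (1, 13) → (1/2, 39/2)

T(p) = (1/2, 39/2)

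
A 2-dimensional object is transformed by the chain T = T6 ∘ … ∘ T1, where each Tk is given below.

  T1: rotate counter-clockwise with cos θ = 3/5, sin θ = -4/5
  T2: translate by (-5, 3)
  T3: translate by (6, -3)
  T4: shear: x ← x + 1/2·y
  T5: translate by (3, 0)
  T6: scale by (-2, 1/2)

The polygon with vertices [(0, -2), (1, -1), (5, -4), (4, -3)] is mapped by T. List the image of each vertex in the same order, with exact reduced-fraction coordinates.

image vertices: (-18/5, -3/5), (-31/5, -7/10), (-6/5, -16/5), (-3, -5/2)

T1 rotate counter-clockwise with cos θ = 3/5, sin θ = -4/5: (0, -2) → (-8/5, -6/5); (1, -1) → (-1/5, -7/5); (5, -4) → (-1/5, -32/5); (4, -3) → (0, -5)
T2 translate by (-5, 3): (-8/5, -6/5) → (-33/5, 9/5); (-1/5, -7/5) → (-26/5, 8/5); (-1/5, -32/5) → (-26/5, -17/5); (0, -5) → (-5, -2)
T3 translate by (6, -3): (-33/5, 9/5) → (-3/5, -6/5); (-26/5, 8/5) → (4/5, -7/5); (-26/5, -17/5) → (4/5, -32/5); (-5, -2) → (1, -5)
T4 shear: x ← x + 1/2·y: (-3/5, -6/5) → (-6/5, -6/5); (4/5, -7/5) → (1/10, -7/5); (4/5, -32/5) → (-12/5, -32/5); (1, -5) → (-3/2, -5)
T5 translate by (3, 0): (-6/5, -6/5) → (9/5, -6/5); (1/10, -7/5) → (31/10, -7/5); (-12/5, -32/5) → (3/5, -32/5); (-3/2, -5) → (3/2, -5)
T6 scale by (-2, 1/2): (9/5, -6/5) → (-18/5, -3/5); (31/10, -7/5) → (-31/5, -7/10); (3/5, -32/5) → (-6/5, -16/5); (3/2, -5) → (-3, -5/2)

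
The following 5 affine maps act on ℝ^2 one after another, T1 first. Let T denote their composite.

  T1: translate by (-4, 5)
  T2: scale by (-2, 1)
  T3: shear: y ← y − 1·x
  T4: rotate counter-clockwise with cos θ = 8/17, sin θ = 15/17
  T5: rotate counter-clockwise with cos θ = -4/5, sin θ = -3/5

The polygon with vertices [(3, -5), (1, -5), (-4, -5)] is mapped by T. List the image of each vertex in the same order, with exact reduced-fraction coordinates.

image vertices: (-142/85, -194/85), (-426/85, -582/85), (-1136/85, -1552/85)

T1 translate by (-4, 5): (3, -5) → (-1, 0); (1, -5) → (-3, 0); (-4, -5) → (-8, 0)
T2 scale by (-2, 1): (-1, 0) → (2, 0); (-3, 0) → (6, 0); (-8, 0) → (16, 0)
T3 shear: y ← y − 1·x: (2, 0) → (2, -2); (6, 0) → (6, -6); (16, 0) → (16, -16)
T4 rotate counter-clockwise with cos θ = 8/17, sin θ = 15/17: (2, -2) → (46/17, 14/17); (6, -6) → (138/17, 42/17); (16, -16) → (368/17, 112/17)
T5 rotate counter-clockwise with cos θ = -4/5, sin θ = -3/5: (46/17, 14/17) → (-142/85, -194/85); (138/17, 42/17) → (-426/85, -582/85); (368/17, 112/17) → (-1136/85, -1552/85)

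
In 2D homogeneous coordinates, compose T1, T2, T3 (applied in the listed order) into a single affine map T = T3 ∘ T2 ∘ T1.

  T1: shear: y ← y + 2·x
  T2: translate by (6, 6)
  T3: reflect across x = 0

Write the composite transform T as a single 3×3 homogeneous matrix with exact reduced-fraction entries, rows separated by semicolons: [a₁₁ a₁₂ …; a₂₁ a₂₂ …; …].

T1 = [1 0 0; 2 1 0; 0 0 1]
T2·T1 = [1 0 6; 2 1 6; 0 0 1]
T3·…·T1 = [-1 0 -6; 2 1 6; 0 0 1]

T = [-1 0 -6; 2 1 6; 0 0 1]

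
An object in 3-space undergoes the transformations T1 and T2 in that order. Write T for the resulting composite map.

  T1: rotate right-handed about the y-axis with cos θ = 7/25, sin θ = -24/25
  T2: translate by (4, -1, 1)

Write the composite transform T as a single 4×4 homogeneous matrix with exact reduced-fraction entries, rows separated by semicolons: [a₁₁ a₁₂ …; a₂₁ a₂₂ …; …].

T = [7/25 0 -24/25 4; 0 1 0 -1; 24/25 0 7/25 1; 0 0 0 1]

T1 = [7/25 0 -24/25 0; 0 1 0 0; 24/25 0 7/25 0; 0 0 0 1]
T2·T1 = [7/25 0 -24/25 4; 0 1 0 -1; 24/25 0 7/25 1; 0 0 0 1]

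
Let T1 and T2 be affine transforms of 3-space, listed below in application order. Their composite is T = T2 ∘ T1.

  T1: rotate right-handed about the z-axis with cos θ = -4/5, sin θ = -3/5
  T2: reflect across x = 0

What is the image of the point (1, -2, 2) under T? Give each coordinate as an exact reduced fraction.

T(p) = (2, 1, 2)

T1 rotate right-handed about the z-axis with cos θ = -4/5, sin θ = -3/5: (1, -2, 2) → (-2, 1, 2)
T2 reflect across x = 0: (-2, 1, 2) → (2, 1, 2)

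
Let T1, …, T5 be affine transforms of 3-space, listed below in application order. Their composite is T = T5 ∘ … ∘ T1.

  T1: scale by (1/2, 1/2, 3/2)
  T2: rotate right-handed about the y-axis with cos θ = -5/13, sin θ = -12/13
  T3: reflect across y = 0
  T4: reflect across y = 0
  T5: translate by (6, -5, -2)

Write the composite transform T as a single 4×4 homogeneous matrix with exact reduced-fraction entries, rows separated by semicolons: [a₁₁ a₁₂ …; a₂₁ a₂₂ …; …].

T1 = [1/2 0 0 0; 0 1/2 0 0; 0 0 3/2 0; 0 0 0 1]
T2·T1 = [-5/26 0 -18/13 0; 0 1/2 0 0; 6/13 0 -15/26 0; 0 0 0 1]
T3·…·T1 = [-5/26 0 -18/13 0; 0 -1/2 0 0; 6/13 0 -15/26 0; 0 0 0 1]
T4·…·T1 = [-5/26 0 -18/13 0; 0 1/2 0 0; 6/13 0 -15/26 0; 0 0 0 1]
T5·…·T1 = [-5/26 0 -18/13 6; 0 1/2 0 -5; 6/13 0 -15/26 -2; 0 0 0 1]

T = [-5/26 0 -18/13 6; 0 1/2 0 -5; 6/13 0 -15/26 -2; 0 0 0 1]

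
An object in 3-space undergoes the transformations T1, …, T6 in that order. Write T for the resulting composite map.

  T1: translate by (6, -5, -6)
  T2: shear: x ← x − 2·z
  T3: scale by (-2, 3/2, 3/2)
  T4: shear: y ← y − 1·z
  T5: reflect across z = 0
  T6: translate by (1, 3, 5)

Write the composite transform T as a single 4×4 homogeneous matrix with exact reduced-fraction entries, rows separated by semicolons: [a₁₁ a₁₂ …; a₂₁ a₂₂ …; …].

T = [-2 0 4 -35; 0 3/2 -3/2 9/2; 0 0 -3/2 14; 0 0 0 1]

T1 = [1 0 0 6; 0 1 0 -5; 0 0 1 -6; 0 0 0 1]
T2·T1 = [1 0 -2 18; 0 1 0 -5; 0 0 1 -6; 0 0 0 1]
T3·…·T1 = [-2 0 4 -36; 0 3/2 0 -15/2; 0 0 3/2 -9; 0 0 0 1]
T4·…·T1 = [-2 0 4 -36; 0 3/2 -3/2 3/2; 0 0 3/2 -9; 0 0 0 1]
T5·…·T1 = [-2 0 4 -36; 0 3/2 -3/2 3/2; 0 0 -3/2 9; 0 0 0 1]
T6·…·T1 = [-2 0 4 -35; 0 3/2 -3/2 9/2; 0 0 -3/2 14; 0 0 0 1]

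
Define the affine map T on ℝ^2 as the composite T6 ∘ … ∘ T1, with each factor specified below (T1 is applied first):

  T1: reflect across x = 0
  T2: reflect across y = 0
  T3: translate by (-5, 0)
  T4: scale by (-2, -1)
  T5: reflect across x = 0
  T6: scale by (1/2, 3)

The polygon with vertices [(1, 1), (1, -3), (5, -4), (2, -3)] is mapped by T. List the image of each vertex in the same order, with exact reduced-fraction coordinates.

T1 reflect across x = 0: (1, 1) → (-1, 1); (1, -3) → (-1, -3); (5, -4) → (-5, -4); (2, -3) → (-2, -3)
T2 reflect across y = 0: (-1, 1) → (-1, -1); (-1, -3) → (-1, 3); (-5, -4) → (-5, 4); (-2, -3) → (-2, 3)
T3 translate by (-5, 0): (-1, -1) → (-6, -1); (-1, 3) → (-6, 3); (-5, 4) → (-10, 4); (-2, 3) → (-7, 3)
T4 scale by (-2, -1): (-6, -1) → (12, 1); (-6, 3) → (12, -3); (-10, 4) → (20, -4); (-7, 3) → (14, -3)
T5 reflect across x = 0: (12, 1) → (-12, 1); (12, -3) → (-12, -3); (20, -4) → (-20, -4); (14, -3) → (-14, -3)
T6 scale by (1/2, 3): (-12, 1) → (-6, 3); (-12, -3) → (-6, -9); (-20, -4) → (-10, -12); (-14, -3) → (-7, -9)

image vertices: (-6, 3), (-6, -9), (-10, -12), (-7, -9)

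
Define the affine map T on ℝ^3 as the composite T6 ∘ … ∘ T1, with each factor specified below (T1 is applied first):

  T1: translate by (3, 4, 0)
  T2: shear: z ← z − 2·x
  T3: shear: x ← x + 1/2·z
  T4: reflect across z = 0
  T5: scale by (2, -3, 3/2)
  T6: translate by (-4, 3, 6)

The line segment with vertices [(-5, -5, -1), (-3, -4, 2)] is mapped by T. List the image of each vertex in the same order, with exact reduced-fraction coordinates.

T1 translate by (3, 4, 0): (-5, -5, -1) → (-2, -1, -1); (-3, -4, 2) → (0, 0, 2)
T2 shear: z ← z − 2·x: (-2, -1, -1) → (-2, -1, 3); (0, 0, 2) → (0, 0, 2)
T3 shear: x ← x + 1/2·z: (-2, -1, 3) → (-1/2, -1, 3); (0, 0, 2) → (1, 0, 2)
T4 reflect across z = 0: (-1/2, -1, 3) → (-1/2, -1, -3); (1, 0, 2) → (1, 0, -2)
T5 scale by (2, -3, 3/2): (-1/2, -1, -3) → (-1, 3, -9/2); (1, 0, -2) → (2, 0, -3)
T6 translate by (-4, 3, 6): (-1, 3, -9/2) → (-5, 6, 3/2); (2, 0, -3) → (-2, 3, 3)

image vertices: (-5, 6, 3/2), (-2, 3, 3)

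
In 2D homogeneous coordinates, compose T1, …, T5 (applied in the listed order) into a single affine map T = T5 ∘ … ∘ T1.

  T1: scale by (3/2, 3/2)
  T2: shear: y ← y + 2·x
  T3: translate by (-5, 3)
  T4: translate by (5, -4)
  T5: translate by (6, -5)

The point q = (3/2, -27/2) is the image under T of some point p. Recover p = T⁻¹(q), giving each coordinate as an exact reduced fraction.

T1 = [3/2 0 0; 0 3/2 0; 0 0 1]
T2·T1 = [3/2 0 0; 3 3/2 0; 0 0 1]
T3·…·T1 = [3/2 0 -5; 3 3/2 3; 0 0 1]
T4·…·T1 = [3/2 0 0; 3 3/2 -1; 0 0 1]
T5·…·T1 = [3/2 0 6; 3 3/2 -6; 0 0 1]
det M = 9/4; M⁻¹ = [2/3 0 -4; -4/3 2/3 12; 0 0 1]
M⁻¹ · (3/2, -27/2)ᵀ = (-3, 1)ᵀ

p = (-3, 1)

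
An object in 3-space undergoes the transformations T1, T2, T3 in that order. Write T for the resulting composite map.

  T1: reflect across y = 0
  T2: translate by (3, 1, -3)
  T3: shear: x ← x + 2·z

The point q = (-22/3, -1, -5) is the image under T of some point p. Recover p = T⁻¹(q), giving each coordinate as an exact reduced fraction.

T1 = [1 0 0 0; 0 -1 0 0; 0 0 1 0; 0 0 0 1]
T2·T1 = [1 0 0 3; 0 -1 0 1; 0 0 1 -3; 0 0 0 1]
T3·…·T1 = [1 0 2 -3; 0 -1 0 1; 0 0 1 -3; 0 0 0 1]
det M = -1; M⁻¹ = [1 0 -2 -3; 0 -1 0 1; 0 0 1 3; 0 0 0 1]
M⁻¹ · (-22/3, -1, -5)ᵀ = (-1/3, 2, -2)ᵀ

p = (-1/3, 2, -2)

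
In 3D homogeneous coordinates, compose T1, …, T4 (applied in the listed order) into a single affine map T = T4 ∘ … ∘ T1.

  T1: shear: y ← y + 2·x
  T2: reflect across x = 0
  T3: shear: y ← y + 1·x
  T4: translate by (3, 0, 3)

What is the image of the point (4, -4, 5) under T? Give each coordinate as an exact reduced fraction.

T(p) = (-1, 0, 8)

T1 shear: y ← y + 2·x: (4, -4, 5) → (4, 4, 5)
T2 reflect across x = 0: (4, 4, 5) → (-4, 4, 5)
T3 shear: y ← y + 1·x: (-4, 4, 5) → (-4, 0, 5)
T4 translate by (3, 0, 3): (-4, 0, 5) → (-1, 0, 8)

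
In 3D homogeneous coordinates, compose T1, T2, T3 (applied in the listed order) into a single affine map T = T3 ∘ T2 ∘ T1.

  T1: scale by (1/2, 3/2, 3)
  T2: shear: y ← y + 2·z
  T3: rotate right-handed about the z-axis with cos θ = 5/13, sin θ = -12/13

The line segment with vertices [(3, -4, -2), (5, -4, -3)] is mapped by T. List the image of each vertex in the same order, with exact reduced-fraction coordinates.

T1 scale by (1/2, 3/2, 3): (3, -4, -2) → (3/2, -6, -6); (5, -4, -3) → (5/2, -6, -9)
T2 shear: y ← y + 2·z: (3/2, -6, -6) → (3/2, -18, -6); (5/2, -6, -9) → (5/2, -24, -9)
T3 rotate right-handed about the z-axis with cos θ = 5/13, sin θ = -12/13: (3/2, -18, -6) → (-417/26, -108/13, -6); (5/2, -24, -9) → (-551/26, -150/13, -9)

image vertices: (-417/26, -108/13, -6), (-551/26, -150/13, -9)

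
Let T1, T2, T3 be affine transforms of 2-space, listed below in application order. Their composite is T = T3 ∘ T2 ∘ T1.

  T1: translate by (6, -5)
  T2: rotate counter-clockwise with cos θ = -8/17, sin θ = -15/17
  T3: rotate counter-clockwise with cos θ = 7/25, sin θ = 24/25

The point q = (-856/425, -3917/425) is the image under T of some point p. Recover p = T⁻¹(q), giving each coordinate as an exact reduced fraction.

T1 = [1 0 6; 0 1 -5; 0 0 1]
T2·T1 = [-8/17 15/17 -123/17; -15/17 -8/17 -50/17; 0 0 1]
T3·…·T1 = [304/425 297/425 339/425; -297/425 304/425 -3302/425; 0 0 1]
det M = 1; M⁻¹ = [304/425 -297/425 -6; 297/425 304/425 5; 0 0 1]
M⁻¹ · (-856/425, -3917/425)ᵀ = (-1, -3)ᵀ

p = (-1, -3)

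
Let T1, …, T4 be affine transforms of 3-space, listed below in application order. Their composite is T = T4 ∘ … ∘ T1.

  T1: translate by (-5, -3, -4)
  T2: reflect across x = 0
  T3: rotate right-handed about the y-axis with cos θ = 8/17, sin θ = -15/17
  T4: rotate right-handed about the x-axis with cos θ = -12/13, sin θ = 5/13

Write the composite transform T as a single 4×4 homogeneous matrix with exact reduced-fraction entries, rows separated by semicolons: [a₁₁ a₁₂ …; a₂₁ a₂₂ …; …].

T1 = [1 0 0 -5; 0 1 0 -3; 0 0 1 -4; 0 0 0 1]
T2·T1 = [-1 0 0 5; 0 1 0 -3; 0 0 1 -4; 0 0 0 1]
T3·…·T1 = [-8/17 0 -15/17 100/17; 0 1 0 -3; -15/17 0 8/17 43/17; 0 0 0 1]
T4·…·T1 = [-8/17 0 -15/17 100/17; 75/221 -12/13 -40/221 397/221; 180/221 5/13 -96/221 -771/221; 0 0 0 1]

T = [-8/17 0 -15/17 100/17; 75/221 -12/13 -40/221 397/221; 180/221 5/13 -96/221 -771/221; 0 0 0 1]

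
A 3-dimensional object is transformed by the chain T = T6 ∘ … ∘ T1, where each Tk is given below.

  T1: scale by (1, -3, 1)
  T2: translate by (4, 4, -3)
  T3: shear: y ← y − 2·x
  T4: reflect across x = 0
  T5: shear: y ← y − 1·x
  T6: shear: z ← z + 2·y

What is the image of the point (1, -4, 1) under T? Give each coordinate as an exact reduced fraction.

T1 scale by (1, -3, 1): (1, -4, 1) → (1, 12, 1)
T2 translate by (4, 4, -3): (1, 12, 1) → (5, 16, -2)
T3 shear: y ← y − 2·x: (5, 16, -2) → (5, 6, -2)
T4 reflect across x = 0: (5, 6, -2) → (-5, 6, -2)
T5 shear: y ← y − 1·x: (-5, 6, -2) → (-5, 11, -2)
T6 shear: z ← z + 2·y: (-5, 11, -2) → (-5, 11, 20)

T(p) = (-5, 11, 20)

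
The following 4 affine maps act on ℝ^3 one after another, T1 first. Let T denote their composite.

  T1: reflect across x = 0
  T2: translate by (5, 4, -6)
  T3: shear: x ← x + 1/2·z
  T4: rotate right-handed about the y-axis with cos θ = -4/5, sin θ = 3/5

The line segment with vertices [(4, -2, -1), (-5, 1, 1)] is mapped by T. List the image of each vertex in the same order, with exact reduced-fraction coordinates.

T1 reflect across x = 0: (4, -2, -1) → (-4, -2, -1); (-5, 1, 1) → (5, 1, 1)
T2 translate by (5, 4, -6): (-4, -2, -1) → (1, 2, -7); (5, 1, 1) → (10, 5, -5)
T3 shear: x ← x + 1/2·z: (1, 2, -7) → (-5/2, 2, -7); (10, 5, -5) → (15/2, 5, -5)
T4 rotate right-handed about the y-axis with cos θ = -4/5, sin θ = 3/5: (-5/2, 2, -7) → (-11/5, 2, 71/10); (15/2, 5, -5) → (-9, 5, -1/2)

image vertices: (-11/5, 2, 71/10), (-9, 5, -1/2)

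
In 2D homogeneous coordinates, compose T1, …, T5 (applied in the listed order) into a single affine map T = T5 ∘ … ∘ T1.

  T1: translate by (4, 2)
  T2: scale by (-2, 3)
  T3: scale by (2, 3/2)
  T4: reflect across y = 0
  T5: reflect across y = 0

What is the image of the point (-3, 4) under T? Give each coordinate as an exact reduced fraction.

T(p) = (-4, 27)

T1 translate by (4, 2): (-3, 4) → (1, 6)
T2 scale by (-2, 3): (1, 6) → (-2, 18)
T3 scale by (2, 3/2): (-2, 18) → (-4, 27)
T4 reflect across y = 0: (-4, 27) → (-4, -27)
T5 reflect across y = 0: (-4, -27) → (-4, 27)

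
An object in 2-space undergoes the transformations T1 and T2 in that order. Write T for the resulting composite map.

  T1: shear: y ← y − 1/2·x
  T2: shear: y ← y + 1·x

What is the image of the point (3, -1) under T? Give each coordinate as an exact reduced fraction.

T(p) = (3, 1/2)

T1 shear: y ← y − 1/2·x: (3, -1) → (3, -5/2)
T2 shear: y ← y + 1·x: (3, -5/2) → (3, 1/2)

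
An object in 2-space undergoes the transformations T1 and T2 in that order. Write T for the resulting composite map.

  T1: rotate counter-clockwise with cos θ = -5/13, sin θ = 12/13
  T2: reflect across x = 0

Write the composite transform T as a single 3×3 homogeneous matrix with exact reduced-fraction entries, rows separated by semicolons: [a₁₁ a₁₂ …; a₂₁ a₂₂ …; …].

T1 = [-5/13 -12/13 0; 12/13 -5/13 0; 0 0 1]
T2·T1 = [5/13 12/13 0; 12/13 -5/13 0; 0 0 1]

T = [5/13 12/13 0; 12/13 -5/13 0; 0 0 1]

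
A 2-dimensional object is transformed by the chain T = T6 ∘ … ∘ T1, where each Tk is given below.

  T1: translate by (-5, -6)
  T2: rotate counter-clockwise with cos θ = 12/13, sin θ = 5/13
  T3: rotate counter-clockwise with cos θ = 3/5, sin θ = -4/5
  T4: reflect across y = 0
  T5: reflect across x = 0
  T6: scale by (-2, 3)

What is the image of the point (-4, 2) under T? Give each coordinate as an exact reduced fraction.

T1 translate by (-5, -6): (-4, 2) → (-9, -4)
T2 rotate counter-clockwise with cos θ = 12/13, sin θ = 5/13: (-9, -4) → (-88/13, -93/13)
T3 rotate counter-clockwise with cos θ = 3/5, sin θ = -4/5: (-88/13, -93/13) → (-636/65, 73/65)
T4 reflect across y = 0: (-636/65, 73/65) → (-636/65, -73/65)
T5 reflect across x = 0: (-636/65, -73/65) → (636/65, -73/65)
T6 scale by (-2, 3): (636/65, -73/65) → (-1272/65, -219/65)

T(p) = (-1272/65, -219/65)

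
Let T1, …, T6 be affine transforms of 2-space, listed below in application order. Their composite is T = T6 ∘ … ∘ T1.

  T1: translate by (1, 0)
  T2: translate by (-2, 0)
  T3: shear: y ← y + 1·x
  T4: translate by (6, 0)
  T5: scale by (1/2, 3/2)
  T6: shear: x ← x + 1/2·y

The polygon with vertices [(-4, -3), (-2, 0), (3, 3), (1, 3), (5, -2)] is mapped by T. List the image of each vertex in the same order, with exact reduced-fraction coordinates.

T1 translate by (1, 0): (-4, -3) → (-3, -3); (-2, 0) → (-1, 0); (3, 3) → (4, 3); (1, 3) → (2, 3); (5, -2) → (6, -2)
T2 translate by (-2, 0): (-3, -3) → (-5, -3); (-1, 0) → (-3, 0); (4, 3) → (2, 3); (2, 3) → (0, 3); (6, -2) → (4, -2)
T3 shear: y ← y + 1·x: (-5, -3) → (-5, -8); (-3, 0) → (-3, -3); (2, 3) → (2, 5); (0, 3) → (0, 3); (4, -2) → (4, 2)
T4 translate by (6, 0): (-5, -8) → (1, -8); (-3, -3) → (3, -3); (2, 5) → (8, 5); (0, 3) → (6, 3); (4, 2) → (10, 2)
T5 scale by (1/2, 3/2): (1, -8) → (1/2, -12); (3, -3) → (3/2, -9/2); (8, 5) → (4, 15/2); (6, 3) → (3, 9/2); (10, 2) → (5, 3)
T6 shear: x ← x + 1/2·y: (1/2, -12) → (-11/2, -12); (3/2, -9/2) → (-3/4, -9/2); (4, 15/2) → (31/4, 15/2); (3, 9/2) → (21/4, 9/2); (5, 3) → (13/2, 3)

image vertices: (-11/2, -12), (-3/4, -9/2), (31/4, 15/2), (21/4, 9/2), (13/2, 3)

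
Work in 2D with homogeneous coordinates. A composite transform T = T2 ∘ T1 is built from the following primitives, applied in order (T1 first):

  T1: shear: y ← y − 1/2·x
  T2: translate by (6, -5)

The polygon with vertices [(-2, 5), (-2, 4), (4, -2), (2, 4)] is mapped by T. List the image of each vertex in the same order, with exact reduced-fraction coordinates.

image vertices: (4, 1), (4, 0), (10, -9), (8, -2)

T1 shear: y ← y − 1/2·x: (-2, 5) → (-2, 6); (-2, 4) → (-2, 5); (4, -2) → (4, -4); (2, 4) → (2, 3)
T2 translate by (6, -5): (-2, 6) → (4, 1); (-2, 5) → (4, 0); (4, -4) → (10, -9); (2, 3) → (8, -2)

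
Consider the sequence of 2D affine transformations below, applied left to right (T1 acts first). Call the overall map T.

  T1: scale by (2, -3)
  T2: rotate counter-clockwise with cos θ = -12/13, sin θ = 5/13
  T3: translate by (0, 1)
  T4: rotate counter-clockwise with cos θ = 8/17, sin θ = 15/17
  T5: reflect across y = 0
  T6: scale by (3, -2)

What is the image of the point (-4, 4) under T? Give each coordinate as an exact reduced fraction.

T(p) = (-117/17, 504/17)

T1 scale by (2, -3): (-4, 4) → (-8, -12)
T2 rotate counter-clockwise with cos θ = -12/13, sin θ = 5/13: (-8, -12) → (12, 8)
T3 translate by (0, 1): (12, 8) → (12, 9)
T4 rotate counter-clockwise with cos θ = 8/17, sin θ = 15/17: (12, 9) → (-39/17, 252/17)
T5 reflect across y = 0: (-39/17, 252/17) → (-39/17, -252/17)
T6 scale by (3, -2): (-39/17, -252/17) → (-117/17, 504/17)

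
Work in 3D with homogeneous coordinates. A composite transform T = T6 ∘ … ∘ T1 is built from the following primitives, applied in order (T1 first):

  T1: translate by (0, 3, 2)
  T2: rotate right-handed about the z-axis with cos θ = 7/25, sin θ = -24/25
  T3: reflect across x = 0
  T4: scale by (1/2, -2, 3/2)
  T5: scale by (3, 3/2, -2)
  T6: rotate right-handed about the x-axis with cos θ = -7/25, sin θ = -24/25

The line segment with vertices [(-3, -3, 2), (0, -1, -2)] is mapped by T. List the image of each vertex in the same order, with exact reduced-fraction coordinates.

image vertices: (63/50, -5688/625, 7284/625), (-72/25, 294/625, 1008/625)

T1 translate by (0, 3, 2): (-3, -3, 2) → (-3, 0, 4); (0, -1, -2) → (0, 2, 0)
T2 rotate right-handed about the z-axis with cos θ = 7/25, sin θ = -24/25: (-3, 0, 4) → (-21/25, 72/25, 4); (0, 2, 0) → (48/25, 14/25, 0)
T3 reflect across x = 0: (-21/25, 72/25, 4) → (21/25, 72/25, 4); (48/25, 14/25, 0) → (-48/25, 14/25, 0)
T4 scale by (1/2, -2, 3/2): (21/25, 72/25, 4) → (21/50, -144/25, 6); (-48/25, 14/25, 0) → (-24/25, -28/25, 0)
T5 scale by (3, 3/2, -2): (21/50, -144/25, 6) → (63/50, -216/25, -12); (-24/25, -28/25, 0) → (-72/25, -42/25, 0)
T6 rotate right-handed about the x-axis with cos θ = -7/25, sin θ = -24/25: (63/50, -216/25, -12) → (63/50, -5688/625, 7284/625); (-72/25, -42/25, 0) → (-72/25, 294/625, 1008/625)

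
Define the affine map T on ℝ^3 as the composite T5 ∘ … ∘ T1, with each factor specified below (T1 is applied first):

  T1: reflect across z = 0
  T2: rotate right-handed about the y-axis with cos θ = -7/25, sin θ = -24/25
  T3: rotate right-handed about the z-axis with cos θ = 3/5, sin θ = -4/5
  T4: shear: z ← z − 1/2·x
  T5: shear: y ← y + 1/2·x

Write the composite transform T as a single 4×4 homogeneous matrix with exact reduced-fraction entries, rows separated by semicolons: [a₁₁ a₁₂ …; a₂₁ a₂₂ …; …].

T = [-21/125 4/5 72/125 0; 7/50 1 -12/25 0; 261/250 -2/5 -1/125 0; 0 0 0 1]

T1 = [1 0 0 0; 0 1 0 0; 0 0 -1 0; 0 0 0 1]
T2·T1 = [-7/25 0 24/25 0; 0 1 0 0; 24/25 0 7/25 0; 0 0 0 1]
T3·…·T1 = [-21/125 4/5 72/125 0; 28/125 3/5 -96/125 0; 24/25 0 7/25 0; 0 0 0 1]
T4·…·T1 = [-21/125 4/5 72/125 0; 28/125 3/5 -96/125 0; 261/250 -2/5 -1/125 0; 0 0 0 1]
T5·…·T1 = [-21/125 4/5 72/125 0; 7/50 1 -12/25 0; 261/250 -2/5 -1/125 0; 0 0 0 1]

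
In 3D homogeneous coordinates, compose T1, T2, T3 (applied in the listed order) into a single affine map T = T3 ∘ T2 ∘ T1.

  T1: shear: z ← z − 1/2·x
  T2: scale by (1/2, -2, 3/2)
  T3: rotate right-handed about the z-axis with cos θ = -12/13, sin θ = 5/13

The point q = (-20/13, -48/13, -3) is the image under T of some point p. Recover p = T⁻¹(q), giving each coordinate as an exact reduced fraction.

T1 = [1 0 0 0; 0 1 0 0; -1/2 0 1 0; 0 0 0 1]
T2·T1 = [1/2 0 0 0; 0 -2 0 0; -3/4 0 3/2 0; 0 0 0 1]
T3·…·T1 = [-6/13 10/13 0 0; 5/26 24/13 0 0; -3/4 0 3/2 0; 0 0 0 1]
det M = -3/2; M⁻¹ = [-24/13 10/13 0 0; 5/26 6/13 0 0; -12/13 5/13 2/3 0; 0 0 0 1]
M⁻¹ · (-20/13, -48/13, -3)ᵀ = (0, -2, -2)ᵀ

p = (0, -2, -2)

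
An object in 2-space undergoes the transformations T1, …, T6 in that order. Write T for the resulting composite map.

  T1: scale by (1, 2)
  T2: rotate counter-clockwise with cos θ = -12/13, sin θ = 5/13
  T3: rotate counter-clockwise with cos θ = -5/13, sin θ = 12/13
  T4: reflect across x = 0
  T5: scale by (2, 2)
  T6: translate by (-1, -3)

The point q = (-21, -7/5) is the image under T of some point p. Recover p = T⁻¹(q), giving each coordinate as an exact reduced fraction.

p = (-4/5, 5)

T1 = [1 0 0; 0 2 0; 0 0 1]
T2·T1 = [-12/13 -10/13 0; 5/13 -24/13 0; 0 0 1]
T3·…·T1 = [0 2 0; -1 0 0; 0 0 1]
T4·…·T1 = [0 -2 0; -1 0 0; 0 0 1]
T5·…·T1 = [0 -4 0; -2 0 0; 0 0 1]
T6·…·T1 = [0 -4 -1; -2 0 -3; 0 0 1]
det M = -8; M⁻¹ = [0 -1/2 -3/2; -1/4 0 -1/4; 0 0 1]
M⁻¹ · (-21, -7/5)ᵀ = (-4/5, 5)ᵀ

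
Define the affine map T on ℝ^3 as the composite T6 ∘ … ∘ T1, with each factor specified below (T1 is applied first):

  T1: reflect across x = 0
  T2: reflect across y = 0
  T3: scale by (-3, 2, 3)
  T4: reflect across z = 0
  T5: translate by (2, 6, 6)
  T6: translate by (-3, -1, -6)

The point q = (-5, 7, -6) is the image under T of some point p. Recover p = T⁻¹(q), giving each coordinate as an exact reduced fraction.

T1 = [-1 0 0 0; 0 1 0 0; 0 0 1 0; 0 0 0 1]
T2·T1 = [-1 0 0 0; 0 -1 0 0; 0 0 1 0; 0 0 0 1]
T3·…·T1 = [3 0 0 0; 0 -2 0 0; 0 0 3 0; 0 0 0 1]
T4·…·T1 = [3 0 0 0; 0 -2 0 0; 0 0 -3 0; 0 0 0 1]
T5·…·T1 = [3 0 0 2; 0 -2 0 6; 0 0 -3 6; 0 0 0 1]
T6·…·T1 = [3 0 0 -1; 0 -2 0 5; 0 0 -3 0; 0 0 0 1]
det M = 18; M⁻¹ = [1/3 0 0 1/3; 0 -1/2 0 5/2; 0 0 -1/3 0; 0 0 0 1]
M⁻¹ · (-5, 7, -6)ᵀ = (-4/3, -1, 2)ᵀ

p = (-4/3, -1, 2)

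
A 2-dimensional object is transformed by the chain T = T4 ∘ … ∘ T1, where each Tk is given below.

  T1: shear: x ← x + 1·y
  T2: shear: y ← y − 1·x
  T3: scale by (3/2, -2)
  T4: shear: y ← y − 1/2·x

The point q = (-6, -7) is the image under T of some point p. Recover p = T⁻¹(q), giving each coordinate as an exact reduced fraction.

T1 = [1 1 0; 0 1 0; 0 0 1]
T2·T1 = [1 1 0; -1 0 0; 0 0 1]
T3·…·T1 = [3/2 3/2 0; 2 0 0; 0 0 1]
T4·…·T1 = [3/2 3/2 0; 5/4 -3/4 0; 0 0 1]
det M = -3; M⁻¹ = [1/4 1/2 0; 5/12 -1/2 0; 0 0 1]
M⁻¹ · (-6, -7)ᵀ = (-5, 1)ᵀ

p = (-5, 1)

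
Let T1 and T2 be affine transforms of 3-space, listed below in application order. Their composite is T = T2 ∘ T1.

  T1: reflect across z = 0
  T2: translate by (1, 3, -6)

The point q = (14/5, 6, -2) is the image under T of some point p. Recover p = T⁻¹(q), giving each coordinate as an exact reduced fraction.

p = (9/5, 3, -4)

T1 = [1 0 0 0; 0 1 0 0; 0 0 -1 0; 0 0 0 1]
T2·T1 = [1 0 0 1; 0 1 0 3; 0 0 -1 -6; 0 0 0 1]
det M = -1; M⁻¹ = [1 0 0 -1; 0 1 0 -3; 0 0 -1 -6; 0 0 0 1]
M⁻¹ · (14/5, 6, -2)ᵀ = (9/5, 3, -4)ᵀ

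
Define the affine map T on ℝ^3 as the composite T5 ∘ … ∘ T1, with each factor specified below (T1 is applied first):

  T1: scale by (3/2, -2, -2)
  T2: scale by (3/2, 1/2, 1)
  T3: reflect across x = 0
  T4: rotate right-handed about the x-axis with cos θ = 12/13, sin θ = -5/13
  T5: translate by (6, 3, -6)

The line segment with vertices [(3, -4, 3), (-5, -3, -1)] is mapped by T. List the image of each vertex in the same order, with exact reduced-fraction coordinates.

image vertices: (-3/4, 57/13, -170/13), (69/4, 85/13, -69/13)

T1 scale by (3/2, -2, -2): (3, -4, 3) → (9/2, 8, -6); (-5, -3, -1) → (-15/2, 6, 2)
T2 scale by (3/2, 1/2, 1): (9/2, 8, -6) → (27/4, 4, -6); (-15/2, 6, 2) → (-45/4, 3, 2)
T3 reflect across x = 0: (27/4, 4, -6) → (-27/4, 4, -6); (-45/4, 3, 2) → (45/4, 3, 2)
T4 rotate right-handed about the x-axis with cos θ = 12/13, sin θ = -5/13: (-27/4, 4, -6) → (-27/4, 18/13, -92/13); (45/4, 3, 2) → (45/4, 46/13, 9/13)
T5 translate by (6, 3, -6): (-27/4, 18/13, -92/13) → (-3/4, 57/13, -170/13); (45/4, 46/13, 9/13) → (69/4, 85/13, -69/13)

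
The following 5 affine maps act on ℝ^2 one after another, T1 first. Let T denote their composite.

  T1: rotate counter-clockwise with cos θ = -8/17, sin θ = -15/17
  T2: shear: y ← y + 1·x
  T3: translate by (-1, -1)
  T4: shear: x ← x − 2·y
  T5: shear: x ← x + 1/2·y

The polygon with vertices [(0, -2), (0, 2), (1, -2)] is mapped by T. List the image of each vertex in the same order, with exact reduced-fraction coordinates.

T1 rotate counter-clockwise with cos θ = -8/17, sin θ = -15/17: (0, -2) → (-30/17, 16/17); (0, 2) → (30/17, -16/17); (1, -2) → (-38/17, 1/17)
T2 shear: y ← y + 1·x: (-30/17, 16/17) → (-30/17, -14/17); (30/17, -16/17) → (30/17, 14/17); (-38/17, 1/17) → (-38/17, -37/17)
T3 translate by (-1, -1): (-30/17, -14/17) → (-47/17, -31/17); (30/17, 14/17) → (13/17, -3/17); (-38/17, -37/17) → (-55/17, -54/17)
T4 shear: x ← x − 2·y: (-47/17, -31/17) → (15/17, -31/17); (13/17, -3/17) → (19/17, -3/17); (-55/17, -54/17) → (53/17, -54/17)
T5 shear: x ← x + 1/2·y: (15/17, -31/17) → (-1/34, -31/17); (19/17, -3/17) → (35/34, -3/17); (53/17, -54/17) → (26/17, -54/17)

image vertices: (-1/34, -31/17), (35/34, -3/17), (26/17, -54/17)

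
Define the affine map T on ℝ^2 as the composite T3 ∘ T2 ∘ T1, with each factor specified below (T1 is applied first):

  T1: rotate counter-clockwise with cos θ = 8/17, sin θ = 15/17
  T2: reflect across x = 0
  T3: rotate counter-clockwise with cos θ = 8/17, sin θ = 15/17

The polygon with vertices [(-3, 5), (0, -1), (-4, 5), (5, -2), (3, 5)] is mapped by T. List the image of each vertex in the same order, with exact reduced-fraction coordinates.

image vertices: (3, 5), (0, -1), (4, 5), (-5, -2), (-3, 5)

T1 rotate counter-clockwise with cos θ = 8/17, sin θ = 15/17: (-3, 5) → (-99/17, -5/17); (0, -1) → (15/17, -8/17); (-4, 5) → (-107/17, -20/17); (5, -2) → (70/17, 59/17); (3, 5) → (-3, 5)
T2 reflect across x = 0: (-99/17, -5/17) → (99/17, -5/17); (15/17, -8/17) → (-15/17, -8/17); (-107/17, -20/17) → (107/17, -20/17); (70/17, 59/17) → (-70/17, 59/17); (-3, 5) → (3, 5)
T3 rotate counter-clockwise with cos θ = 8/17, sin θ = 15/17: (99/17, -5/17) → (3, 5); (-15/17, -8/17) → (0, -1); (107/17, -20/17) → (4, 5); (-70/17, 59/17) → (-5, -2); (3, 5) → (-3, 5)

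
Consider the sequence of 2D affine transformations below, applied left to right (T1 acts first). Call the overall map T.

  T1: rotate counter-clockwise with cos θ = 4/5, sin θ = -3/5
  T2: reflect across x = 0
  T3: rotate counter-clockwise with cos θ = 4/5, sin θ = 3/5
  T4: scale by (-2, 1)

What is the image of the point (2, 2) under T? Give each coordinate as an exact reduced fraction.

T1 rotate counter-clockwise with cos θ = 4/5, sin θ = -3/5: (2, 2) → (14/5, 2/5)
T2 reflect across x = 0: (14/5, 2/5) → (-14/5, 2/5)
T3 rotate counter-clockwise with cos θ = 4/5, sin θ = 3/5: (-14/5, 2/5) → (-62/25, -34/25)
T4 scale by (-2, 1): (-62/25, -34/25) → (124/25, -34/25)

T(p) = (124/25, -34/25)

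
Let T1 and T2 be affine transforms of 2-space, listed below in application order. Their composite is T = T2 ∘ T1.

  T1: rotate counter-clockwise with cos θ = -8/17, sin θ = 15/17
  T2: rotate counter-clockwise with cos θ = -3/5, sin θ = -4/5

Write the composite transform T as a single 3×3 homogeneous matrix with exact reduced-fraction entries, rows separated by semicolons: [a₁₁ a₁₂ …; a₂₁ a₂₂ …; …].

T1 = [-8/17 -15/17 0; 15/17 -8/17 0; 0 0 1]
T2·T1 = [84/85 13/85 0; -13/85 84/85 0; 0 0 1]

T = [84/85 13/85 0; -13/85 84/85 0; 0 0 1]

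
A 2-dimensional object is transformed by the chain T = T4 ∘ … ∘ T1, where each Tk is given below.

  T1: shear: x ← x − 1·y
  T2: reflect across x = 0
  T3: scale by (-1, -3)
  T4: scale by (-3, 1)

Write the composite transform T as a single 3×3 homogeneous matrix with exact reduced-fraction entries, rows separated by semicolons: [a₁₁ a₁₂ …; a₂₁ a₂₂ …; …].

T1 = [1 -1 0; 0 1 0; 0 0 1]
T2·T1 = [-1 1 0; 0 1 0; 0 0 1]
T3·…·T1 = [1 -1 0; 0 -3 0; 0 0 1]
T4·…·T1 = [-3 3 0; 0 -3 0; 0 0 1]

T = [-3 3 0; 0 -3 0; 0 0 1]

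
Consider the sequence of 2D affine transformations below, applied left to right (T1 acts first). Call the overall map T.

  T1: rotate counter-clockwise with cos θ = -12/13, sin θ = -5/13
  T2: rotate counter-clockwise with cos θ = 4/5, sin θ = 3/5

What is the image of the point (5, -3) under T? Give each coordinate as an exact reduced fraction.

T1 rotate counter-clockwise with cos θ = -12/13, sin θ = -5/13: (5, -3) → (-75/13, 11/13)
T2 rotate counter-clockwise with cos θ = 4/5, sin θ = 3/5: (-75/13, 11/13) → (-333/65, -181/65)

T(p) = (-333/65, -181/65)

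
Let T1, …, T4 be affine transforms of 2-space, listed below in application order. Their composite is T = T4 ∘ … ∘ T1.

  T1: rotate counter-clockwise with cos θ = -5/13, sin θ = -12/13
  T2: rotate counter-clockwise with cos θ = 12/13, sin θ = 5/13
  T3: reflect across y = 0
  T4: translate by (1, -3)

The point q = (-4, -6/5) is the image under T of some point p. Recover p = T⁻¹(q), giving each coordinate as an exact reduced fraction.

p = (9/5, -5)

T1 = [-5/13 12/13 0; -12/13 -5/13 0; 0 0 1]
T2·T1 = [0 1 0; -1 0 0; 0 0 1]
T3·…·T1 = [0 1 0; 1 0 0; 0 0 1]
T4·…·T1 = [0 1 1; 1 0 -3; 0 0 1]
det M = -1; M⁻¹ = [0 1 3; 1 0 -1; 0 0 1]
M⁻¹ · (-4, -6/5)ᵀ = (9/5, -5)ᵀ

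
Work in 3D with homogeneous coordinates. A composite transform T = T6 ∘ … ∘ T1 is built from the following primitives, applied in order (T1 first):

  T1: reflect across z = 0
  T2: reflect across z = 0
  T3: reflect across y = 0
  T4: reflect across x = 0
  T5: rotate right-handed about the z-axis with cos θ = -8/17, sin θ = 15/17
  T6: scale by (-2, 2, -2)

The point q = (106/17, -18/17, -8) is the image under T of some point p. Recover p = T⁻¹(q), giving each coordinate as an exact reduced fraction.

T1 = [1 0 0 0; 0 1 0 0; 0 0 -1 0; 0 0 0 1]
T2·T1 = [1 0 0 0; 0 1 0 0; 0 0 1 0; 0 0 0 1]
T3·…·T1 = [1 0 0 0; 0 -1 0 0; 0 0 1 0; 0 0 0 1]
T4·…·T1 = [-1 0 0 0; 0 -1 0 0; 0 0 1 0; 0 0 0 1]
T5·…·T1 = [8/17 15/17 0 0; -15/17 8/17 0 0; 0 0 1 0; 0 0 0 1]
T6·…·T1 = [-16/17 -30/17 0 0; -30/17 16/17 0 0; 0 0 -2 0; 0 0 0 1]
det M = 8; M⁻¹ = [-4/17 -15/34 0 0; -15/34 4/17 0 0; 0 0 -1/2 0; 0 0 0 1]
M⁻¹ · (106/17, -18/17, -8)ᵀ = (-1, -3, 4)ᵀ

p = (-1, -3, 4)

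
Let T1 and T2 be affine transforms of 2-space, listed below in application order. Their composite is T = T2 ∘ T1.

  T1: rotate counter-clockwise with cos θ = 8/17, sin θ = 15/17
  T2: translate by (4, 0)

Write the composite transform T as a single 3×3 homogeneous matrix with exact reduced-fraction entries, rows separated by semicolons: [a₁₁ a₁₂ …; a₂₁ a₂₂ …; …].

T = [8/17 -15/17 4; 15/17 8/17 0; 0 0 1]

T1 = [8/17 -15/17 0; 15/17 8/17 0; 0 0 1]
T2·T1 = [8/17 -15/17 4; 15/17 8/17 0; 0 0 1]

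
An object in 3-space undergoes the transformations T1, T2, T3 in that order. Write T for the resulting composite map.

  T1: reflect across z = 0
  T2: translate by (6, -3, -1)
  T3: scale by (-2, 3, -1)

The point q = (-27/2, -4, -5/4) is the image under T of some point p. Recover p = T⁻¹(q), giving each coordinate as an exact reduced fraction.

T1 = [1 0 0 0; 0 1 0 0; 0 0 -1 0; 0 0 0 1]
T2·T1 = [1 0 0 6; 0 1 0 -3; 0 0 -1 -1; 0 0 0 1]
T3·…·T1 = [-2 0 0 -12; 0 3 0 -9; 0 0 1 1; 0 0 0 1]
det M = -6; M⁻¹ = [-1/2 0 0 -6; 0 1/3 0 3; 0 0 1 -1; 0 0 0 1]
M⁻¹ · (-27/2, -4, -5/4)ᵀ = (3/4, 5/3, -9/4)ᵀ

p = (3/4, 5/3, -9/4)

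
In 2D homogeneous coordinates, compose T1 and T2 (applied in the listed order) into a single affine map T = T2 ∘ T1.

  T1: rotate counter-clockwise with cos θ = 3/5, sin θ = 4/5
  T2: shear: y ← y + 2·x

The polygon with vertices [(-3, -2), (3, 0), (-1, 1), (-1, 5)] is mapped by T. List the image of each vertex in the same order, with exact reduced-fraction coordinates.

image vertices: (-1/5, -4), (9/5, 6), (-7/5, -3), (-23/5, -7)

T1 rotate counter-clockwise with cos θ = 3/5, sin θ = 4/5: (-3, -2) → (-1/5, -18/5); (3, 0) → (9/5, 12/5); (-1, 1) → (-7/5, -1/5); (-1, 5) → (-23/5, 11/5)
T2 shear: y ← y + 2·x: (-1/5, -18/5) → (-1/5, -4); (9/5, 12/5) → (9/5, 6); (-7/5, -1/5) → (-7/5, -3); (-23/5, 11/5) → (-23/5, -7)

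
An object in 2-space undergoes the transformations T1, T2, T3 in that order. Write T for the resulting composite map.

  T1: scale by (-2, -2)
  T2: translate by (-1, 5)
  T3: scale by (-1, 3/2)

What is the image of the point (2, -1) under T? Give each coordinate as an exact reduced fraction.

T(p) = (5, 21/2)

T1 scale by (-2, -2): (2, -1) → (-4, 2)
T2 translate by (-1, 5): (-4, 2) → (-5, 7)
T3 scale by (-1, 3/2): (-5, 7) → (5, 21/2)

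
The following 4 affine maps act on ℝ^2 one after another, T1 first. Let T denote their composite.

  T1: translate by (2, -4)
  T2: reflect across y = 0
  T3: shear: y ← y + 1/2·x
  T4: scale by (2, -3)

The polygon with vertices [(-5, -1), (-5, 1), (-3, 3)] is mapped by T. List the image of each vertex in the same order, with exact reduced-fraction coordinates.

image vertices: (-6, -21/2), (-6, -9/2), (-2, -3/2)

T1 translate by (2, -4): (-5, -1) → (-3, -5); (-5, 1) → (-3, -3); (-3, 3) → (-1, -1)
T2 reflect across y = 0: (-3, -5) → (-3, 5); (-3, -3) → (-3, 3); (-1, -1) → (-1, 1)
T3 shear: y ← y + 1/2·x: (-3, 5) → (-3, 7/2); (-3, 3) → (-3, 3/2); (-1, 1) → (-1, 1/2)
T4 scale by (2, -3): (-3, 7/2) → (-6, -21/2); (-3, 3/2) → (-6, -9/2); (-1, 1/2) → (-2, -3/2)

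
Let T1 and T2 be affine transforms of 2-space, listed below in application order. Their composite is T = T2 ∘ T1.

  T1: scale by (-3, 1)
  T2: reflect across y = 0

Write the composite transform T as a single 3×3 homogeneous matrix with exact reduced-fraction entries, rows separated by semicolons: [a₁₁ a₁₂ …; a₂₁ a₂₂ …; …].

T = [-3 0 0; 0 -1 0; 0 0 1]

T1 = [-3 0 0; 0 1 0; 0 0 1]
T2·T1 = [-3 0 0; 0 -1 0; 0 0 1]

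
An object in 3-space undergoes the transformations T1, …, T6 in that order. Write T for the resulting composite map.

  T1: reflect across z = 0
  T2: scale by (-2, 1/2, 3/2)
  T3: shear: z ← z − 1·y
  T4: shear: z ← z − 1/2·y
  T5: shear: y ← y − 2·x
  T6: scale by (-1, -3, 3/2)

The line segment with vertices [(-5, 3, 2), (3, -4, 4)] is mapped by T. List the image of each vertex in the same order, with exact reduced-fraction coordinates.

image vertices: (-10, 111/2, -63/8), (6, -30, -9/2)

T1 reflect across z = 0: (-5, 3, 2) → (-5, 3, -2); (3, -4, 4) → (3, -4, -4)
T2 scale by (-2, 1/2, 3/2): (-5, 3, -2) → (10, 3/2, -3); (3, -4, -4) → (-6, -2, -6)
T3 shear: z ← z − 1·y: (10, 3/2, -3) → (10, 3/2, -9/2); (-6, -2, -6) → (-6, -2, -4)
T4 shear: z ← z − 1/2·y: (10, 3/2, -9/2) → (10, 3/2, -21/4); (-6, -2, -4) → (-6, -2, -3)
T5 shear: y ← y − 2·x: (10, 3/2, -21/4) → (10, -37/2, -21/4); (-6, -2, -3) → (-6, 10, -3)
T6 scale by (-1, -3, 3/2): (10, -37/2, -21/4) → (-10, 111/2, -63/8); (-6, 10, -3) → (6, -30, -9/2)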